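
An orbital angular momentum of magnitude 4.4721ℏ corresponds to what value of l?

|L| = ℏ√(l(l+1)), so l(l+1) = 20.
l² + l − 20 = 0 ⇒ l = 4.

l = 4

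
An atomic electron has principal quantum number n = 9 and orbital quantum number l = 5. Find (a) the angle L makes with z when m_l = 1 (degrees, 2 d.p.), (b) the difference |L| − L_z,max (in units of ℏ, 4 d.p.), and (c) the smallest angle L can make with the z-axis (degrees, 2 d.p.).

θ(m_l=1) ≈ 79.48°; |L|−L_z,max ≈ 0.4772ℏ; θ_min ≈ 24.09°

For m_l = 1: cos θ = 1/√30, θ ≈ 79.48°.
|L| − L_z,max = (√30 − 5)ℏ ≈ 0.4772ℏ.
cos θ_min = 5/√30, so θ_min ≈ 24.09°.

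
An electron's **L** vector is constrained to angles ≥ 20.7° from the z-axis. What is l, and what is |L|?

cos²θ_min = l/(l+1) = 0.8751.
l = cos²θ/sin²θ ≈ 7.
Then |L| = ℏ√(7·8) = 2√14 ℏ.

l = 7, |L| = 2√14 ℏ ≈ 7.483ℏ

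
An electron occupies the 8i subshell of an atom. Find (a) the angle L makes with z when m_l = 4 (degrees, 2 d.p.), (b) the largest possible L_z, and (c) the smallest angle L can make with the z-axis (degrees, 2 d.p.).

θ(m_l=4) ≈ 51.89°; L_z,max = 6ℏ; θ_min ≈ 22.21°

For 8i, l = 6.
For m_l = 4: cos θ = 4/√42, θ ≈ 51.89°.
L_z,max = lℏ = 6ℏ.
cos θ_min = 6/√42, so θ_min ≈ 22.21°.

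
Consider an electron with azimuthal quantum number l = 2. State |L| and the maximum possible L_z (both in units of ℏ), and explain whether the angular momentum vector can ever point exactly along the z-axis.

|L| = √6 ℏ ≈ 2.4495ℏ, while L_z,max = lℏ = 2ℏ.
Since |L| > L_z,max, the vector can never point exactly along z; the closest it comes is θ_min = arccos(2/√6) ≈ 35.3°.

No: L_z,max = 2ℏ < |L| = √6 ℏ ≈ 2.449ℏ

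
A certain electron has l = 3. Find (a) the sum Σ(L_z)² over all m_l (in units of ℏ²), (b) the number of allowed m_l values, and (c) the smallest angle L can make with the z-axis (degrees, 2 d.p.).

Σ m_l² = 28, so Σ(L_z)² = 28 ℏ².
There are 2l+1 = 7 values of m_l.
cos θ_min = 3/√12, so θ_min ≈ 30.00°.

Σ(L_z)² = 28 ℏ²; 7 values; θ_min ≈ 30.00°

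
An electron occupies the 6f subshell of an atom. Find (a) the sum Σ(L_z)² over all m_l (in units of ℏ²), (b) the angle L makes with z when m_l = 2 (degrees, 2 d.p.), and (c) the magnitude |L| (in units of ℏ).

6f means n = 6, l = 3.
Σ m_l² = 28, so Σ(L_z)² = 28 ℏ².
For m_l = 2: cos θ = 2/√12, θ ≈ 54.74°.
|L| = ℏ√(3·4) = 2√3 ℏ ≈ 3.464ℏ.

Σ(L_z)² = 28 ℏ²; θ(m_l=2) ≈ 54.74°; |L| = 2√3 ℏ ≈ 3.464ℏ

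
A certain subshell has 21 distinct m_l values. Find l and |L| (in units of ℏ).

Since there are 2l+1 = 21 values of m_l, l = 10.
Then |L| = √(l(l+1)) ℏ = √110 ℏ.

l = 10, |L| = √110 ℏ ≈ 10.488ℏ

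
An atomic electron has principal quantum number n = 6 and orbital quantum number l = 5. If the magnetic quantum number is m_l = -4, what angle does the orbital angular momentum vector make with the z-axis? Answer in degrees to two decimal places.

|L| = √(l(l+1)) ℏ = √30 ℏ.
L_z = m_l ℏ = −4ℏ.
cos θ = L_z/|L| = -4/√30, so θ ≈ 136.91°.

θ ≈ 136.91°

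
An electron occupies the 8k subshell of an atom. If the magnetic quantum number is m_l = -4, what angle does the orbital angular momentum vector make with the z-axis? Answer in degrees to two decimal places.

θ ≈ 122.31°

For 8k, l = 7.
|L|² = l(l+1)ℏ² = 56ℏ², so |L| = 2√14 ℏ.
L_z = m_l ℏ = −4ℏ.
cos θ = L_z/|L| = -4/√56, so θ ≈ 122.31°.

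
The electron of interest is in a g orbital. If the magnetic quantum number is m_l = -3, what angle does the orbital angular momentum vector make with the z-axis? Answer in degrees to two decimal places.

For a g orbital, l = 4.
|L| = √(l(l+1)) ℏ = 2√5 ℏ.
L_z = m_l ℏ = −3ℏ.
cos θ = L_z/|L| = -3/√20, so θ ≈ 132.13°.

θ ≈ 132.13°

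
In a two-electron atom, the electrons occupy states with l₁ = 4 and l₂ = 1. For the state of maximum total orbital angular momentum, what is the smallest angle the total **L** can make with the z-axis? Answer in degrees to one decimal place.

By the triangle rule, |l₁ − l₂| ≤ L ≤ l₁ + l₂.
Allowed values: L = 3, 4, 5.
The maximum is L = 5, with |L_tot| = ℏ√(5·6) = √30 ℏ.
The minimum angle with z is arccos(5/√30) ≈ 24.1°.

θ_min ≈ 24.1°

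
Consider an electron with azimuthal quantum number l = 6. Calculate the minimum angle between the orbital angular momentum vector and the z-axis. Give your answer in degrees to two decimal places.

|L|² = l(l+1)ℏ² = 42ℏ², so |L| = √42 ℏ.
The smallest angle corresponds to the largest L_z, i.e. m_l = l = 6, giving L_z = 6ℏ.
cos θ_min = 6/√42, so θ_min ≈ 22.21°.

θ_min ≈ 22.21°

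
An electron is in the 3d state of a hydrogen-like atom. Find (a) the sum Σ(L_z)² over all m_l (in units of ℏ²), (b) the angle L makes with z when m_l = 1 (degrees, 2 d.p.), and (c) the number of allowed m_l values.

Σ(L_z)² = 10 ℏ²; θ(m_l=1) ≈ 65.91°; 5 values

3d means n = 3, l = 2.
Σ m_l² = 10, so Σ(L_z)² = 10 ℏ².
For m_l = 1: cos θ = 1/√6, θ ≈ 65.91°.
There are 2l+1 = 5 values of m_l.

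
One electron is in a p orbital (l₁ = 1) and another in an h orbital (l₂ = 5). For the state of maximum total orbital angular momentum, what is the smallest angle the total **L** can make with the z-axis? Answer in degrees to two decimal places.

θ_min ≈ 22.21°

The total orbital quantum number L ranges from |l₁ − l₂| to l₁ + l₂ in integer steps.
Allowed values: L = 4, 5, 6.
The maximum is L = 6, with |L_tot| = ℏ√(6·7) = √42 ℏ.
The minimum angle with z is arccos(6/√42) ≈ 22.21°.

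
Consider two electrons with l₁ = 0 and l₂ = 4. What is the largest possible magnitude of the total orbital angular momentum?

By the triangle rule, |l₁ − l₂| ≤ L ≤ l₁ + l₂.
So L can be 4.
The largest magnitude corresponds to L = 4: |L_tot| = ℏ√(4·5) = 2√5 ℏ.

|L_tot|_max = 2√5 ℏ ≈ 4.472ℏ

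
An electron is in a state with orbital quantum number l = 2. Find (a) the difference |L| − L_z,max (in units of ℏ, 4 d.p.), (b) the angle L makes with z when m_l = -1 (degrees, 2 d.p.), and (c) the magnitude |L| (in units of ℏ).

|L| − L_z,max = (√6 − 2)ℏ ≈ 0.4495ℏ.
For m_l = -1: cos θ = -1/√6, θ ≈ 114.09°.
|L| = ℏ√(2·3) = √6 ℏ ≈ 2.449ℏ.

|L|−L_z,max ≈ 0.4495ℏ; θ(m_l=-1) ≈ 114.09°; |L| = √6 ℏ ≈ 2.449ℏ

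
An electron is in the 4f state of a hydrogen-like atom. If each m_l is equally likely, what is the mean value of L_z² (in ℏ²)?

⟨L_z²⟩ = 4 ℏ²

For 4f, l = 3.
m_l runs from −3 to 3, i.e. {-3, -2, -1, 0, 1, 2, 3}.
⟨L_z²⟩ = ℏ²·l(l+1)/3 = 4ℏ².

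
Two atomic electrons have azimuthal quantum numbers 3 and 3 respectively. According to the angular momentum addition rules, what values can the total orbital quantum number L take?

L = 0, 1, 2, 3, 4, 5, 6

The total orbital quantum number L ranges from |l₁ − l₂| to l₁ + l₂ in integer steps.
Allowed values: L = 0, 1, 2, 3, 4, 5, 6.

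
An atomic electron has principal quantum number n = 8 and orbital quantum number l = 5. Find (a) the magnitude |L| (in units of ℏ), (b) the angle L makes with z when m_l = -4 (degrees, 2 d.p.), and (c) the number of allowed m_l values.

|L| = √30 ℏ ≈ 5.477ℏ; θ(m_l=-4) ≈ 136.91°; 11 values

|L| = ℏ√(5·6) = √30 ℏ ≈ 5.477ℏ.
For m_l = -4: cos θ = -4/√30, θ ≈ 136.91°.
There are 2l+1 = 11 values of m_l.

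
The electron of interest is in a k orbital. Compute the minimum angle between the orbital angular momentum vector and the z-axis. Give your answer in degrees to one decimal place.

A k state has l = 7.
|L| = ℏ√(l(l+1)) = 2√14 ℏ.
The smallest angle corresponds to the largest L_z, i.e. m_l = l = 7, giving L_z = 7ℏ.
cos θ_min = 7/√56, so θ_min ≈ 20.7°.

θ_min ≈ 20.7°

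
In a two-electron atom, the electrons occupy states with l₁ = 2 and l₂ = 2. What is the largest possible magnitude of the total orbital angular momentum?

|L_tot|_max = 2√5 ℏ ≈ 4.472ℏ

Angular momentum addition gives L = |l₁ − l₂|, …, l₁ + l₂.
So L can be 0, 1, 2, 3, 4.
The largest magnitude corresponds to L = 4: |L_tot| = ℏ√(4·5) = 2√5 ℏ.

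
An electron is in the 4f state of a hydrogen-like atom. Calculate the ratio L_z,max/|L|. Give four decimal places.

L_z,max/|L| = 0.8660

For 4f, l = 3.
|L| = 2√3 ℏ ≈ 3.4641ℏ, while L_z,max = lℏ = 3ℏ.
L_z,max/|L| = 3/√12 = 0.8660.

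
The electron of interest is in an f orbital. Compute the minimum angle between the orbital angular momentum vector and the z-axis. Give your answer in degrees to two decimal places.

An f state has l = 3.
|L| = √(l(l+1)) ℏ = 2√3 ℏ.
The smallest angle corresponds to the largest L_z, i.e. m_l = l = 3, giving L_z = 3ℏ.
cos θ_min = 3/√12, so θ_min ≈ 30.00°.

θ_min ≈ 30.00°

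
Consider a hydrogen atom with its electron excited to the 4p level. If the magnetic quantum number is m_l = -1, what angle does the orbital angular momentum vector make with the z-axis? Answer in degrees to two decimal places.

θ ≈ 135.00°

The 4p level has l = 1.
|L| = ℏ√(l(l+1)) = √2 ℏ.
L_z = m_l ℏ = −1ℏ.
cos θ = L_z/|L| = -1/√2, so θ ≈ 135.00°.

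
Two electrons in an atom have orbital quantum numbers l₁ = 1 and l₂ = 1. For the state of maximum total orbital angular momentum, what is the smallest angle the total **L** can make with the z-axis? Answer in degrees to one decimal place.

θ_min ≈ 35.3°

L runs from |1 − 1| = 0 to 1 + 1 = 2.
So L can be 0, 1, 2.
The maximum is L = 2, with |L_tot| = ℏ√(2·3) = √6 ℏ.
The minimum angle with z is arccos(2/√6) ≈ 35.3°.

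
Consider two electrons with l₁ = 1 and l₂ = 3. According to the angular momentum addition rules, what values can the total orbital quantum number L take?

L = 2, 3, 4

L runs from |1 − 3| = 2 to 1 + 3 = 4.
Allowed values: L = 2, 3, 4.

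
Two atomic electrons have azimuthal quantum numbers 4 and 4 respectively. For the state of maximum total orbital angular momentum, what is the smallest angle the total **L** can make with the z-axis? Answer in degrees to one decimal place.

By the triangle rule, |l₁ − l₂| ≤ L ≤ l₁ + l₂.
Allowed values: L = 0, 1, 2, 3, 4, 5, 6, 7, 8.
The maximum is L = 8, with |L_tot| = ℏ√(8·9) = 6√2 ℏ.
The minimum angle with z is arccos(8/√72) ≈ 19.5°.

θ_min ≈ 19.5°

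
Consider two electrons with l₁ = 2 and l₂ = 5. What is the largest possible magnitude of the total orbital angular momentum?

|L_tot|_max = 2√14 ℏ ≈ 7.483ℏ

L runs from |2 − 5| = 3 to 2 + 5 = 7.
So L can be 3, 4, 5, 6, 7.
The largest magnitude corresponds to L = 7: |L_tot| = ℏ√(7·8) = 2√14 ℏ.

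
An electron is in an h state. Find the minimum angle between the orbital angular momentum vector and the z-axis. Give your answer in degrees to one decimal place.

θ_min ≈ 24.1°

H corresponds to l = 5.
|L| = ℏ√(l(l+1)) = √30 ℏ.
The smallest angle corresponds to the largest L_z, i.e. m_l = l = 5, giving L_z = 5ℏ.
cos θ_min = 5/√30, so θ_min ≈ 24.1°.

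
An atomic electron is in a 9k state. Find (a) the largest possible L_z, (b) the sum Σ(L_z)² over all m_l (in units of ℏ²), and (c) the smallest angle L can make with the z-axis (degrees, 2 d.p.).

The 9k subshell has l = 7.
L_z,max = lℏ = 7ℏ.
Σ m_l² = 280, so Σ(L_z)² = 280 ℏ².
cos θ_min = 7/√56, so θ_min ≈ 20.70°.

L_z,max = 7ℏ; Σ(L_z)² = 280 ℏ²; θ_min ≈ 20.70°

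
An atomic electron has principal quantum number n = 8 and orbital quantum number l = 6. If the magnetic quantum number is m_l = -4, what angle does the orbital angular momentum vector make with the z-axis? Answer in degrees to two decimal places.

θ ≈ 128.11°

|L| = √(l(l+1)) ℏ = √42 ℏ.
L_z = m_l ℏ = −4ℏ.
cos θ = L_z/|L| = -4/√42, so θ ≈ 128.11°.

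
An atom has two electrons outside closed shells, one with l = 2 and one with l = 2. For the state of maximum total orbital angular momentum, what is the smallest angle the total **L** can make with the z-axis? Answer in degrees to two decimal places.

Angular momentum addition gives L = |l₁ − l₂|, …, l₁ + l₂.
L ∈ {0, 1, 2, 3, 4}.
The maximum is L = 4, with |L_tot| = ℏ√(4·5) = 2√5 ℏ.
The minimum angle with z is arccos(4/√20) ≈ 26.57°.

θ_min ≈ 26.57°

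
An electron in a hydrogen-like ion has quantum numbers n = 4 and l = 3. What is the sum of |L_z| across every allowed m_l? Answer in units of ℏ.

The allowed m_l values are -3, -2, -1, 0, 1, 2, 3.
Σ|m_l| = l(l+1) = 12.

Σ|L_z| = 12 ℏ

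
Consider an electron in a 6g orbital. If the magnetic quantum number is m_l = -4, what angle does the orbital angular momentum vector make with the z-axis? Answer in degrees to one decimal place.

6g means n = 6, l = 4.
|L| = √(l(l+1)) ℏ = 2√5 ℏ.
L_z = m_l ℏ = −4ℏ.
cos θ = L_z/|L| = -4/√20, so θ ≈ 153.4°.

θ ≈ 153.4°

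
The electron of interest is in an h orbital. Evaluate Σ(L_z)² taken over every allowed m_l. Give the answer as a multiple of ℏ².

The letter h corresponds to l = 5.
m_l ∈ {-5, -4, -3, -2, -1, 0, 1, 2, 3, 4, 5}.
Summing m² from −5 to 5: Σ m_l² = 110.

Σ(L_z)² = 110 ℏ²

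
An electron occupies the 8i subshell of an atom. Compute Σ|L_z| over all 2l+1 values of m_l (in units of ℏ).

For 8i, l = 6.
m_l ∈ {-6, -5, -4, -3, -2, -1, 0, 1, 2, 3, 4, 5, 6}.
Σ|m_l| = l(l+1) = 42.

Σ|L_z| = 42 ℏ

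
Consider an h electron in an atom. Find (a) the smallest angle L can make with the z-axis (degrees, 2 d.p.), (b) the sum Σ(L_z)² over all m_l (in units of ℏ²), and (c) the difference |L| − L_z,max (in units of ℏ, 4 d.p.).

θ_min ≈ 24.09°; Σ(L_z)² = 110 ℏ²; |L|−L_z,max ≈ 0.4772ℏ

The letter h corresponds to l = 5.
cos θ_min = 5/√30, so θ_min ≈ 24.09°.
Σ m_l² = 110, so Σ(L_z)² = 110 ℏ².
|L| − L_z,max = (√30 − 5)ℏ ≈ 0.4772ℏ.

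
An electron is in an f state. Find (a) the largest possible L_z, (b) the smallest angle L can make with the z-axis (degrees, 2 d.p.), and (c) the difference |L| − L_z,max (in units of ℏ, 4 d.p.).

L_z,max = 3ℏ; θ_min ≈ 30.00°; |L|−L_z,max ≈ 0.4641ℏ

For an f orbital, l = 3.
L_z,max = lℏ = 3ℏ.
cos θ_min = 3/√12, so θ_min ≈ 30.00°.
|L| − L_z,max = (2√3 − 3)ℏ ≈ 0.4641ℏ.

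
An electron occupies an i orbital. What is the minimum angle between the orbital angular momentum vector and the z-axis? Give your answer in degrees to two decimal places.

The letter i corresponds to l = 6.
|L|² = l(l+1)ℏ² = 42ℏ², so |L| = √42 ℏ.
The smallest angle corresponds to the largest L_z, i.e. m_l = l = 6, giving L_z = 6ℏ.
cos θ_min = 6/√42, so θ_min ≈ 22.21°.

θ_min ≈ 22.21°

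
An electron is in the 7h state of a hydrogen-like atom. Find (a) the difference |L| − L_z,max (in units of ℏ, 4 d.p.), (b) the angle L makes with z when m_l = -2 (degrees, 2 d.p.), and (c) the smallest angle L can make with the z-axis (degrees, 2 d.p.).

|L|−L_z,max ≈ 0.4772ℏ; θ(m_l=-2) ≈ 111.42°; θ_min ≈ 24.09°

The 7h subshell has l = 5.
|L| − L_z,max = (√30 − 5)ℏ ≈ 0.4772ℏ.
For m_l = -2: cos θ = -2/√30, θ ≈ 111.42°.
cos θ_min = 5/√30, so θ_min ≈ 24.09°.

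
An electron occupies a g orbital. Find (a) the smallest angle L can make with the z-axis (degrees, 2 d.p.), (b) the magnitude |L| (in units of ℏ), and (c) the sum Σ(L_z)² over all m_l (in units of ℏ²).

For a g orbital, l = 4.
cos θ_min = 4/√20, so θ_min ≈ 26.57°.
|L| = ℏ√(4·5) = 2√5 ℏ ≈ 4.472ℏ.
Σ m_l² = 60, so Σ(L_z)² = 60 ℏ².

θ_min ≈ 26.57°; |L| = 2√5 ℏ ≈ 4.472ℏ; Σ(L_z)² = 60 ℏ²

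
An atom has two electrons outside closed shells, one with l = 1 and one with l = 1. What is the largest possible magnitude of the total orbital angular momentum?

The total orbital quantum number L ranges from |l₁ − l₂| to l₁ + l₂ in integer steps.
So L can be 0, 1, 2.
The largest magnitude corresponds to L = 2: |L_tot| = ℏ√(2·3) = √6 ℏ.

|L_tot|_max = √6 ℏ ≈ 2.449ℏ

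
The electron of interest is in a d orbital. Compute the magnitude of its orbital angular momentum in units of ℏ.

A d state has l = 2.
|L| = ℏ√(l(l+1)) = ℏ√(2·3) = √6 ℏ

|L| = √6 ℏ ≈ 2.449ℏ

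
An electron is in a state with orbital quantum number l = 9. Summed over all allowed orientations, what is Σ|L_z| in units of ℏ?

m_l ∈ {-9, -8, -7, -6, -5, -4, -3, -2, -1, 0, 1, 2, 3, 4, 5, 6, 7, 8, 9}.
Σ|m_l| = 2·9(9+1)/2 = 90.

Σ|L_z| = 90 ℏ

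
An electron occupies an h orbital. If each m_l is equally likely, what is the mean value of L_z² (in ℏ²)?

For an h orbital, l = 5.
m_l runs from −5 to 5, i.e. {-5, -4, -3, -2, -1, 0, 1, 2, 3, 4, 5}.
⟨L_z²⟩ = ℏ²·l(l+1)/3 = 10ℏ².

⟨L_z²⟩ = 10 ℏ²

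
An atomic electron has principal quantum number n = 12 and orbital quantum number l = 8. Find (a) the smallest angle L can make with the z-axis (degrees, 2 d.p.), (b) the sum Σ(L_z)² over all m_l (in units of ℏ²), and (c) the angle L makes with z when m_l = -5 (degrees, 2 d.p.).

cos θ_min = 8/√72, so θ_min ≈ 19.47°.
Σ m_l² = 408, so Σ(L_z)² = 408 ℏ².
For m_l = -5: cos θ = -5/√72, θ ≈ 126.10°.

θ_min ≈ 19.47°; Σ(L_z)² = 408 ℏ²; θ(m_l=-5) ≈ 126.10°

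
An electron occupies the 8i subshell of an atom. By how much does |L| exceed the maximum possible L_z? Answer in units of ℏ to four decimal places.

The 8i subshell has l = 6.
|L| = √42 ℏ ≈ 6.4807ℏ, while L_z,max = lℏ = 6ℏ.
The difference is (√42 − 6)ℏ ≈ 0.4807ℏ.

|L| − L_z,max ≈ 0.4807ℏ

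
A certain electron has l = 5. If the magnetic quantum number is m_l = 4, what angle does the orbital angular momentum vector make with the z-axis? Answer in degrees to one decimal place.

|L|² = l(l+1)ℏ² = 30ℏ², so |L| = √30 ℏ.
L_z = m_l ℏ = 4ℏ.
cos θ = L_z/|L| = 4/√30, so θ ≈ 43.1°.

θ ≈ 43.1°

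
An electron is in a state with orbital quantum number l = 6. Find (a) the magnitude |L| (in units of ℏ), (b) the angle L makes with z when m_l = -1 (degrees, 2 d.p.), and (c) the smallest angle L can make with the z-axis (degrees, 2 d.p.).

|L| = √42 ℏ ≈ 6.481ℏ; θ(m_l=-1) ≈ 98.88°; θ_min ≈ 22.21°

|L| = ℏ√(6·7) = √42 ℏ ≈ 6.481ℏ.
For m_l = -1: cos θ = -1/√42, θ ≈ 98.88°.
cos θ_min = 6/√42, so θ_min ≈ 22.21°.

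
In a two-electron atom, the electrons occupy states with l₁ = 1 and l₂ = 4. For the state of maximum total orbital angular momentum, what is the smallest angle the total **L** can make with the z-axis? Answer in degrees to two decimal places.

The total orbital quantum number L ranges from |l₁ − l₂| to l₁ + l₂ in integer steps.
Allowed values: L = 3, 4, 5.
The maximum is L = 5, with |L_tot| = ℏ√(5·6) = √30 ℏ.
The minimum angle with z is arccos(5/√30) ≈ 24.09°.

θ_min ≈ 24.09°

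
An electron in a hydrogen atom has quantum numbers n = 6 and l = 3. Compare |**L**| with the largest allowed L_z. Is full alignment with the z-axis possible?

|L| = 2√3 ℏ ≈ 3.4641ℏ, while L_z,max = lℏ = 3ℏ.
Since |L| > L_z,max, the vector can never point exactly along z; the closest it comes is θ_min = arccos(3/√12) ≈ 30.0°.

No: L_z,max = 3ℏ < |L| = 2√3 ℏ ≈ 3.464ℏ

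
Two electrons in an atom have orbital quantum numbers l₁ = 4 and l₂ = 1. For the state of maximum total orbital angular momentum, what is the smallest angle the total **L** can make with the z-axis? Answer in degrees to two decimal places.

Angular momentum addition gives L = |l₁ − l₂|, …, l₁ + l₂.
L ∈ {3, 4, 5}.
The maximum is L = 5, with |L_tot| = ℏ√(5·6) = √30 ℏ.
The minimum angle with z is arccos(5/√30) ≈ 24.09°.

θ_min ≈ 24.09°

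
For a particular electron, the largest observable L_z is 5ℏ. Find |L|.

|L| = √30 ℏ ≈ 5.477ℏ

The maximum L_z equals lℏ, giving l = 5.
Then |L| = ℏ√(5·6) = √30 ℏ.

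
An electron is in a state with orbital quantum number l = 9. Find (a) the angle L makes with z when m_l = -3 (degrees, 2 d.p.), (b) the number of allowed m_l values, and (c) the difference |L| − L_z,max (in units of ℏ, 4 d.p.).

For m_l = -3: cos θ = -3/√90, θ ≈ 108.43°.
There are 2l+1 = 19 values of m_l.
|L| − L_z,max = (3√10 − 9)ℏ ≈ 0.4868ℏ.

θ(m_l=-3) ≈ 108.43°; 19 values; |L|−L_z,max ≈ 0.4868ℏ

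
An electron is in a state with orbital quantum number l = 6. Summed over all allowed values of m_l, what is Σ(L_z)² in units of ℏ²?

Σ(L_z)² = 182 ℏ²

The allowed m_l values are -6, -5, -4, -3, -2, -1, 0, 1, 2, 3, 4, 5, 6.
Summing m² from −6 to 6: Σ m_l² = 182.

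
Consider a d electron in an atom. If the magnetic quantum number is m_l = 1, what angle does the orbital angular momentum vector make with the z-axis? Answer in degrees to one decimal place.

A d state has l = 2.
|L|² = l(l+1)ℏ² = 6ℏ², so |L| = √6 ℏ.
L_z = m_l ℏ = 1ℏ.
cos θ = L_z/|L| = 1/√6, so θ ≈ 65.9°.

θ ≈ 65.9°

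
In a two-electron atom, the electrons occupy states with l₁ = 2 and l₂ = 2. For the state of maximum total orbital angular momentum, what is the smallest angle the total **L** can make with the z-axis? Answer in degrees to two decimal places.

Angular momentum addition gives L = |l₁ − l₂|, …, l₁ + l₂.
L ∈ {0, 1, 2, 3, 4}.
The maximum is L = 4, with |L_tot| = ℏ√(4·5) = 2√5 ℏ.
The minimum angle with z is arccos(4/√20) ≈ 26.57°.

θ_min ≈ 26.57°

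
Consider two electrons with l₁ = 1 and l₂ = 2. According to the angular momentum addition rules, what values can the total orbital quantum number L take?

L = 1, 2, 3

Angular momentum addition gives L = |l₁ − l₂|, …, l₁ + l₂.
So L can be 1, 2, 3.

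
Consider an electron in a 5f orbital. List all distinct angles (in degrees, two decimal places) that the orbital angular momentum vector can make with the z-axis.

For 5f, l = 3.
|L| = √(l(l+1)) ℏ = 2√3 ℏ.
cos θ = m_l/√12 for each m_l ∈ {-3, -2, -1, 0, 1, 2, 3}.

θ ∈ {30.00°, 54.74°, 73.22°, 90.00°, 106.78°, 125.26°, 150.00°}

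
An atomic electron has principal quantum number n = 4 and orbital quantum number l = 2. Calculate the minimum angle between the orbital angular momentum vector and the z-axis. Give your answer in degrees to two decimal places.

|L| = ℏ√(l(l+1)) = √6 ℏ.
The smallest angle corresponds to the largest L_z, i.e. m_l = l = 2, giving L_z = 2ℏ.
cos θ_min = 2/√6, so θ_min ≈ 35.26°.

θ_min ≈ 35.26°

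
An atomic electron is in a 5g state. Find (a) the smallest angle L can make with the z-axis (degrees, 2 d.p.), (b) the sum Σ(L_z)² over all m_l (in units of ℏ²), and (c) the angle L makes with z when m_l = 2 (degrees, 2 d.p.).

θ_min ≈ 26.57°; Σ(L_z)² = 60 ℏ²; θ(m_l=2) ≈ 63.43°

5g means n = 5, l = 4.
cos θ_min = 4/√20, so θ_min ≈ 26.57°.
Σ m_l² = 60, so Σ(L_z)² = 60 ℏ².
For m_l = 2: cos θ = 2/√20, θ ≈ 63.43°.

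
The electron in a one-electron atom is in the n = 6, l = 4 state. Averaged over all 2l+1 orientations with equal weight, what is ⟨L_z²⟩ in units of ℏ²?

⟨L_z²⟩ = 6.667 ℏ²

m_l ∈ {-4, -3, -2, -1, 0, 1, 2, 3, 4}.
⟨L_z²⟩ = ℏ²·(Σ m_l²)/(2l+1) = ℏ²·60/9 = 6.667ℏ².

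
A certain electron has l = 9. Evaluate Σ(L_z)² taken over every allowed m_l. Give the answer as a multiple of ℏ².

The allowed m_l values are -9, -8, -7, -6, -5, -4, -3, -2, -1, 0, 1, 2, 3, 4, 5, 6, 7, 8, 9.
Summing m² from −9 to 9: Σ m_l² = 570.

Σ(L_z)² = 570 ℏ²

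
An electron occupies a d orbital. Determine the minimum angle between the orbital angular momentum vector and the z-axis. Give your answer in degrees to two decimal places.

θ_min ≈ 35.26°

For a d orbital, l = 2.
|L|² = l(l+1)ℏ² = 6ℏ², so |L| = √6 ℏ.
The smallest angle corresponds to the largest L_z, i.e. m_l = l = 2, giving L_z = 2ℏ.
cos θ_min = 2/√6, so θ_min ≈ 35.26°.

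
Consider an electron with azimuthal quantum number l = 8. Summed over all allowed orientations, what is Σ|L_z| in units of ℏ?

Σ|L_z| = 72 ℏ

m_l ∈ {-8, -7, -6, -5, -4, -3, -2, -1, 0, 1, 2, 3, 4, 5, 6, 7, 8}.
Σ|m_l| = 2·8(8+1)/2 = 72.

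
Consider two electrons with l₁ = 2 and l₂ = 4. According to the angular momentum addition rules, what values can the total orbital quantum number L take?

L runs from |2 − 4| = 2 to 2 + 4 = 6.
Allowed values: L = 2, 3, 4, 5, 6.

L = 2, 3, 4, 5, 6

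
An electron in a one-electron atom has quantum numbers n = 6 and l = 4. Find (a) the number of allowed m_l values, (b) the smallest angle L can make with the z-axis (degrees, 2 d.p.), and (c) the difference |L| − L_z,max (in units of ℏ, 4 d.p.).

There are 2l+1 = 9 values of m_l.
cos θ_min = 4/√20, so θ_min ≈ 26.57°.
|L| − L_z,max = (2√5 − 4)ℏ ≈ 0.4721ℏ.

9 values; θ_min ≈ 26.57°; |L|−L_z,max ≈ 0.4721ℏ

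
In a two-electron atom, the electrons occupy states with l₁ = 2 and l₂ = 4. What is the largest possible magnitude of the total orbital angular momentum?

|L_tot|_max = √42 ℏ ≈ 6.481ℏ

The total orbital quantum number L ranges from |l₁ − l₂| to l₁ + l₂ in integer steps.
L ∈ {2, 3, 4, 5, 6}.
The largest magnitude corresponds to L = 6: |L_tot| = ℏ√(6·7) = √42 ℏ.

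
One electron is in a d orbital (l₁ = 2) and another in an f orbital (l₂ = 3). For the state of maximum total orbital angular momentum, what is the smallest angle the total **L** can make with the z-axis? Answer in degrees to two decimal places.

θ_min ≈ 24.09°

The total orbital quantum number L ranges from |l₁ − l₂| to l₁ + l₂ in integer steps.
L ∈ {1, 2, 3, 4, 5}.
The maximum is L = 5, with |L_tot| = ℏ√(5·6) = √30 ℏ.
The minimum angle with z is arccos(5/√30) ≈ 24.09°.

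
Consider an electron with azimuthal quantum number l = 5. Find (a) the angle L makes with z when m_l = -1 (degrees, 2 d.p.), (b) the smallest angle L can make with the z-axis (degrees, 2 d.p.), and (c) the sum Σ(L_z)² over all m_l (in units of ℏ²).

For m_l = -1: cos θ = -1/√30, θ ≈ 100.52°.
cos θ_min = 5/√30, so θ_min ≈ 24.09°.
Σ m_l² = 110, so Σ(L_z)² = 110 ℏ².

θ(m_l=-1) ≈ 100.52°; θ_min ≈ 24.09°; Σ(L_z)² = 110 ℏ²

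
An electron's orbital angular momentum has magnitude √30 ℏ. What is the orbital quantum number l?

l = 5

Since |L|² = l(l+1)ℏ², l(l+1) = 30.
l² + l − 30 = 0 ⇒ l = 5.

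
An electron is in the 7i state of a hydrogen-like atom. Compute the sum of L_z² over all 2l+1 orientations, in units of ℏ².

Σ(L_z)² = 182 ℏ²

7i means n = 7, l = 6.
m_l ∈ {-6, -5, -4, -3, -2, -1, 0, 1, 2, 3, 4, 5, 6}.
Summing m² from −6 to 6: Σ m_l² = 182.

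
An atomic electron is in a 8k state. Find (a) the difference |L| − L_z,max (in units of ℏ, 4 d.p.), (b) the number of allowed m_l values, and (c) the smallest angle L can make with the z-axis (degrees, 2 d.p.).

For 8k, l = 7.
|L| − L_z,max = (2√14 − 7)ℏ ≈ 0.4833ℏ.
There are 2l+1 = 15 values of m_l.
cos θ_min = 7/√56, so θ_min ≈ 20.70°.

|L|−L_z,max ≈ 0.4833ℏ; 15 values; θ_min ≈ 20.70°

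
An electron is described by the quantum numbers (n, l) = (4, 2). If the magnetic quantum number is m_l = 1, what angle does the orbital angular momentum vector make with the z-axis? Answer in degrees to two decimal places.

θ ≈ 65.91°

|L| = √(l(l+1)) ℏ = √6 ℏ.
L_z = m_l ℏ = 1ℏ.
cos θ = L_z/|L| = 1/√6, so θ ≈ 65.91°.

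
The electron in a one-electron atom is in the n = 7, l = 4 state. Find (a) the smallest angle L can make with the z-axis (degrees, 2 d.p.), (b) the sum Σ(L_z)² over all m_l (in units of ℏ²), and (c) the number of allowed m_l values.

cos θ_min = 4/√20, so θ_min ≈ 26.57°.
Σ m_l² = 60, so Σ(L_z)² = 60 ℏ².
There are 2l+1 = 9 values of m_l.

θ_min ≈ 26.57°; Σ(L_z)² = 60 ℏ²; 9 values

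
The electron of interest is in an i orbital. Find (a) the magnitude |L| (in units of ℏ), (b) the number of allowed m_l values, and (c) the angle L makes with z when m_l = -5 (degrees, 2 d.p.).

|L| = √42 ℏ ≈ 6.481ℏ; 13 values; θ(m_l=-5) ≈ 140.49°

An i state has l = 6.
|L| = ℏ√(6·7) = √42 ℏ ≈ 6.481ℏ.
There are 2l+1 = 13 values of m_l.
For m_l = -5: cos θ = -5/√42, θ ≈ 140.49°.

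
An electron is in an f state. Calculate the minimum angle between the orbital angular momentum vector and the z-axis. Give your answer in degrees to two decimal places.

For an f orbital, l = 3.
|L| = ℏ√(l(l+1)) = 2√3 ℏ.
The smallest angle corresponds to the largest L_z, i.e. m_l = l = 3, giving L_z = 3ℏ.
cos θ_min = 3/√12, so θ_min ≈ 30.00°.

θ_min ≈ 30.00°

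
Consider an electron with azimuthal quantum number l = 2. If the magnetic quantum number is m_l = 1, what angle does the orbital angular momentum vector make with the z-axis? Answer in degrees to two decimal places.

θ ≈ 65.91°

|L|² = l(l+1)ℏ² = 6ℏ², so |L| = √6 ℏ.
L_z = m_l ℏ = 1ℏ.
cos θ = L_z/|L| = 1/√6, so θ ≈ 65.91°.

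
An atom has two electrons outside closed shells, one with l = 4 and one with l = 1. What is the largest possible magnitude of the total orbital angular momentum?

By the triangle rule, |l₁ − l₂| ≤ L ≤ l₁ + l₂.
L ∈ {3, 4, 5}.
The largest magnitude corresponds to L = 5: |L_tot| = ℏ√(5·6) = √30 ℏ.

|L_tot|_max = √30 ℏ ≈ 5.477ℏ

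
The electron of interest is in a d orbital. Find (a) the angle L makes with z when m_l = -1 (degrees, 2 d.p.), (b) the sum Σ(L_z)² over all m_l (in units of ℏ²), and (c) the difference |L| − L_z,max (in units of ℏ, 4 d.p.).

For a d orbital, l = 2.
For m_l = -1: cos θ = -1/√6, θ ≈ 114.09°.
Σ m_l² = 10, so Σ(L_z)² = 10 ℏ².
|L| − L_z,max = (√6 − 2)ℏ ≈ 0.4495ℏ.

θ(m_l=-1) ≈ 114.09°; Σ(L_z)² = 10 ℏ²; |L|−L_z,max ≈ 0.4495ℏ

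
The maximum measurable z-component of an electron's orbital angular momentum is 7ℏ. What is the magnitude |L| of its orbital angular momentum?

The maximum L_z equals lℏ, giving l = 7.
Then |L| = ℏ√(7·8) = 2√14 ℏ.

|L| = 2√14 ℏ ≈ 7.483ℏ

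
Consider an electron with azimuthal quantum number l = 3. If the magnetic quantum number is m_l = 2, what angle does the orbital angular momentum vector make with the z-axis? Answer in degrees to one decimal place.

|L|² = l(l+1)ℏ² = 12ℏ², so |L| = 2√3 ℏ.
L_z = m_l ℏ = 2ℏ.
cos θ = L_z/|L| = 2/√12, so θ ≈ 54.7°.

θ ≈ 54.7°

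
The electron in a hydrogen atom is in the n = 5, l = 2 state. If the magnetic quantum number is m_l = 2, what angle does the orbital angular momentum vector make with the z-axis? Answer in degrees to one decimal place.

|L| = ℏ√(l(l+1)) = √6 ℏ.
L_z = m_l ℏ = 2ℏ.
cos θ = L_z/|L| = 2/√6, so θ ≈ 35.3°.

θ ≈ 35.3°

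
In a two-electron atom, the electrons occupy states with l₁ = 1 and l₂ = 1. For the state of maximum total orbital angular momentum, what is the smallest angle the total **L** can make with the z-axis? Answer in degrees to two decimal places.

L runs from |1 − 1| = 0 to 1 + 1 = 2.
So L can be 0, 1, 2.
The maximum is L = 2, with |L_tot| = ℏ√(2·3) = √6 ℏ.
The minimum angle with z is arccos(2/√6) ≈ 35.26°.

θ_min ≈ 35.26°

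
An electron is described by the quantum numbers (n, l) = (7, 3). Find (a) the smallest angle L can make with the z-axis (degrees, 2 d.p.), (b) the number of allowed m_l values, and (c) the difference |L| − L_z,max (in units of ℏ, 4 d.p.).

cos θ_min = 3/√12, so θ_min ≈ 30.00°.
There are 2l+1 = 7 values of m_l.
|L| − L_z,max = (2√3 − 3)ℏ ≈ 0.4641ℏ.

θ_min ≈ 30.00°; 7 values; |L|−L_z,max ≈ 0.4641ℏ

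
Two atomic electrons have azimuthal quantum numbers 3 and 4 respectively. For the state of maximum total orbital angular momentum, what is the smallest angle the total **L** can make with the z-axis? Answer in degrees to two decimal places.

The total orbital quantum number L ranges from |l₁ − l₂| to l₁ + l₂ in integer steps.
L ∈ {1, 2, 3, 4, 5, 6, 7}.
The maximum is L = 7, with |L_tot| = ℏ√(7·8) = 2√14 ℏ.
The minimum angle with z is arccos(7/√56) ≈ 20.70°.

θ_min ≈ 20.70°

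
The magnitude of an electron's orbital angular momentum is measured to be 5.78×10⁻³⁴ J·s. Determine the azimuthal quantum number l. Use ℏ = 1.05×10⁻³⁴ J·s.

l = 5

Dividing by ℏ: |L|/ℏ ≈ 5.505.
Set l(l+1) = 30.30; the integer solution is l = 5.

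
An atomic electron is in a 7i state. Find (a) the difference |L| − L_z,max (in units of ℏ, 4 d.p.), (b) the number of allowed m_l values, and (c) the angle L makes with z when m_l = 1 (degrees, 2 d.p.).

For 7i, l = 6.
|L| − L_z,max = (√42 − 6)ℏ ≈ 0.4807ℏ.
There are 2l+1 = 13 values of m_l.
For m_l = 1: cos θ = 1/√42, θ ≈ 81.12°.

|L|−L_z,max ≈ 0.4807ℏ; 13 values; θ(m_l=1) ≈ 81.12°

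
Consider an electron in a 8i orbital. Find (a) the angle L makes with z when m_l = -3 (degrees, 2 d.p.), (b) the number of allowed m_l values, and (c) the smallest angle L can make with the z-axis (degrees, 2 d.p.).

8i means n = 8, l = 6.
For m_l = -3: cos θ = -3/√42, θ ≈ 117.58°.
There are 2l+1 = 13 values of m_l.
cos θ_min = 6/√42, so θ_min ≈ 22.21°.

θ(m_l=-3) ≈ 117.58°; 13 values; θ_min ≈ 22.21°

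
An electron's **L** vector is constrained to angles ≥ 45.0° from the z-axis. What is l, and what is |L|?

At minimum angle, m_l = l, so cos θ = l/√(l(l+1)); cos²θ = l/(l+1) = 0.5000.
Solving: l = 1.
Then |L| = ℏ√(1·2) = √2 ℏ.

l = 1, |L| = √2 ℏ ≈ 1.414ℏ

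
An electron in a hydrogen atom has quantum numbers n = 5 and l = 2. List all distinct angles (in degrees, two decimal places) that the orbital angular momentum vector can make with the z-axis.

|L| = ℏ√(l(l+1)) = √6 ℏ.
cos θ = m_l/√6 for each m_l ∈ {-2, -1, 0, 1, 2}.

θ ∈ {35.26°, 65.91°, 90.00°, 114.09°, 144.74°}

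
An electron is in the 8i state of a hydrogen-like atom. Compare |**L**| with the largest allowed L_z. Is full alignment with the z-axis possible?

No: L_z,max = 6ℏ < |L| = √42 ℏ ≈ 6.481ℏ

The 8i subshell has l = 6.
|L| = √42 ℏ ≈ 6.4807ℏ, while L_z,max = lℏ = 6ℏ.
Since |L| > L_z,max, the vector can never point exactly along z; the closest it comes is θ_min = arccos(6/√42) ≈ 22.2°.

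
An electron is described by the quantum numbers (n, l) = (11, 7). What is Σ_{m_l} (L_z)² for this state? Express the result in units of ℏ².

m_l runs from −7 to 7, i.e. {-7, -6, -5, -4, -3, -2, -1, 0, 1, 2, 3, 4, 5, 6, 7}.
Σ m_l² = 2·(1 + 4 + 9 + 16 + 25 + 36 + 49) = 280.

Σ(L_z)² = 280 ℏ²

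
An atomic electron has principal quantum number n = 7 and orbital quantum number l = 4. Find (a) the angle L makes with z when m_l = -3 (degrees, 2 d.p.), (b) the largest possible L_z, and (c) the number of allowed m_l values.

For m_l = -3: cos θ = -3/√20, θ ≈ 132.13°.
L_z,max = lℏ = 4ℏ.
There are 2l+1 = 9 values of m_l.

θ(m_l=-3) ≈ 132.13°; L_z,max = 4ℏ; 9 values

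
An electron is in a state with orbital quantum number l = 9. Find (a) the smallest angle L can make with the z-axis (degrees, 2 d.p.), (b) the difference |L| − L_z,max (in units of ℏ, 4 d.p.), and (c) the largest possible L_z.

θ_min ≈ 18.43°; |L|−L_z,max ≈ 0.4868ℏ; L_z,max = 9ℏ

cos θ_min = 9/√90, so θ_min ≈ 18.43°.
|L| − L_z,max = (3√10 − 9)ℏ ≈ 0.4868ℏ.
L_z,max = lℏ = 9ℏ.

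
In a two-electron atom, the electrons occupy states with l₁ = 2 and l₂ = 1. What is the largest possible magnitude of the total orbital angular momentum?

|L_tot|_max = 2√3 ℏ ≈ 3.464ℏ

L runs from |2 − 1| = 1 to 2 + 1 = 3.
L ∈ {1, 2, 3}.
The largest magnitude corresponds to L = 3: |L_tot| = ℏ√(3·4) = 2√3 ℏ.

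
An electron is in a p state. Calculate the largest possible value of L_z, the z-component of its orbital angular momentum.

For a p orbital, l = 1.
L_z = m_l ℏ with m_l ∈ {−1, …, 1}; the maximum is m_l = 1.

L_z,max = 1ℏ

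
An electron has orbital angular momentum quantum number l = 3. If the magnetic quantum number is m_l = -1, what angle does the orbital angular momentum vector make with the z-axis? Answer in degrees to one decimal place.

|L| = ℏ√(l(l+1)) = 2√3 ℏ.
L_z = m_l ℏ = −1ℏ.
cos θ = L_z/|L| = -1/√12, so θ ≈ 106.8°.

θ ≈ 106.8°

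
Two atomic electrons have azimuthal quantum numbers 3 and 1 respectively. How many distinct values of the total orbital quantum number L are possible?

3

The total orbital quantum number L ranges from |l₁ − l₂| to l₁ + l₂ in integer steps.
Allowed values: L = 2, 3, 4.
That is 3 values.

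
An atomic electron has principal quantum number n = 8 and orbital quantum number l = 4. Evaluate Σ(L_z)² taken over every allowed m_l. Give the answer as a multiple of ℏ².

m_l ∈ {-4, -3, -2, -1, 0, 1, 2, 3, 4}.
Σ m_l² = 2·(1 + 4 + 9 + 16) = 60.

Σ(L_z)² = 60 ℏ²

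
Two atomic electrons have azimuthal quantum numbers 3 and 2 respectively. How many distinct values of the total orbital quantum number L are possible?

5

L runs from |3 − 2| = 1 to 3 + 2 = 5.
L ∈ {1, 2, 3, 4, 5}.
That is 5 values.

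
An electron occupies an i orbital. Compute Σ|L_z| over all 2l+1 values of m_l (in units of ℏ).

The letter i corresponds to l = 6.
m_l runs from −6 to 6, i.e. {-6, -5, -4, -3, -2, -1, 0, 1, 2, 3, 4, 5, 6}.
Σ|m_l| = 2(1+2+…+6) = 42.

Σ|L_z| = 42 ℏ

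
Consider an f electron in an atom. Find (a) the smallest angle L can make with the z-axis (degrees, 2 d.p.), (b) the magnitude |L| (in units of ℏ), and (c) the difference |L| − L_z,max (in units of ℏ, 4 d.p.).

The letter f corresponds to l = 3.
cos θ_min = 3/√12, so θ_min ≈ 30.00°.
|L| = ℏ√(3·4) = 2√3 ℏ ≈ 3.464ℏ.
|L| − L_z,max = (2√3 − 3)ℏ ≈ 0.4641ℏ.

θ_min ≈ 30.00°; |L| = 2√3 ℏ ≈ 3.464ℏ; |L|−L_z,max ≈ 0.4641ℏ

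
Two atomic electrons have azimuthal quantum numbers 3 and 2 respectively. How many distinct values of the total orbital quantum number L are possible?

The total orbital quantum number L ranges from |l₁ − l₂| to l₁ + l₂ in integer steps.
L ∈ {1, 2, 3, 4, 5}.
That is 5 values.

5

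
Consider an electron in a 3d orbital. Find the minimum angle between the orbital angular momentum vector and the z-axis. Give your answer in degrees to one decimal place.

θ_min ≈ 35.3°

The 3d subshell has l = 2.
|L|² = l(l+1)ℏ² = 6ℏ², so |L| = √6 ℏ.
The smallest angle corresponds to the largest L_z, i.e. m_l = l = 2, giving L_z = 2ℏ.
cos θ_min = 2/√6, so θ_min ≈ 35.3°.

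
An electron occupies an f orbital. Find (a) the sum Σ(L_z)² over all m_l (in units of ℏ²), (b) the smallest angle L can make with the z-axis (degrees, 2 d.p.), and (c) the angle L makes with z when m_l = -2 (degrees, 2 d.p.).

For an f orbital, l = 3.
Σ m_l² = 28, so Σ(L_z)² = 28 ℏ².
cos θ_min = 3/√12, so θ_min ≈ 30.00°.
For m_l = -2: cos θ = -2/√12, θ ≈ 125.26°.

Σ(L_z)² = 28 ℏ²; θ_min ≈ 30.00°; θ(m_l=-2) ≈ 125.26°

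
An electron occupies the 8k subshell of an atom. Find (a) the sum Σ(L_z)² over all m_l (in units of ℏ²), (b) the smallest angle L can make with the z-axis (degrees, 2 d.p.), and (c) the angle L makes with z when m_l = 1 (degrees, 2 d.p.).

The 8k subshell has l = 7.
Σ m_l² = 280, so Σ(L_z)² = 280 ℏ².
cos θ_min = 7/√56, so θ_min ≈ 20.70°.
For m_l = 1: cos θ = 1/√56, θ ≈ 82.32°.

Σ(L_z)² = 280 ℏ²; θ_min ≈ 20.70°; θ(m_l=1) ≈ 82.32°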